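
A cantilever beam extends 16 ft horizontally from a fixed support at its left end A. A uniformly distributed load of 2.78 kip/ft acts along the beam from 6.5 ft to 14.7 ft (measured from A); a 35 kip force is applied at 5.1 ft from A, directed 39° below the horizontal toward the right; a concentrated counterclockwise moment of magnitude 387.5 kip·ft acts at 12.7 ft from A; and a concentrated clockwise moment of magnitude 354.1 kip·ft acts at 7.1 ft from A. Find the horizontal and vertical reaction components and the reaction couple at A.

Resultant of the distributed load: 2.78 × 8.2 = 22.796 kip at 10.6 ft from A.
ΣF_x = 0: A_x + 35·cos39° = 0 → A_x = -27.20 kip.
ΣF_y = 0: A_y − 2.78·8.2 − 35·sin39° = 0 → A_y = 44.82 kip.
ΣM about A: M_A − (2.78·8.2)·10.6 − 35·sin39°·5.1 + 387.5 − 354.1 = 0 → M_A = 320.6 kip·ft.

A_x = -27.20 kip, A_y = 44.82 kip, M_A = 320.6 kip·ft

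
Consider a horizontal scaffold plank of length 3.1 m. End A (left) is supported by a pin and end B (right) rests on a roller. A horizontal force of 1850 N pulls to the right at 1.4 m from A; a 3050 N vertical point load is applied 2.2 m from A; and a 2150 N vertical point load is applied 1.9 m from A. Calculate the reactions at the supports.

A_x = -1850 N, A_y = 1718 N, B_y = 3482 N

ΣM about A: B_y·3.1 − 3050·2.2 − 2150·1.9 = 0 → B_y = 10795/3.1 = 3482.26 ≈ 3482 N.
ΣF_y = 0: A_y + 3482.26 − 3050 − 2150 = 0 → A_y = 1718 N.
ΣF_x = 0: A_x + 1850 = 0 → A_x = -1850 N.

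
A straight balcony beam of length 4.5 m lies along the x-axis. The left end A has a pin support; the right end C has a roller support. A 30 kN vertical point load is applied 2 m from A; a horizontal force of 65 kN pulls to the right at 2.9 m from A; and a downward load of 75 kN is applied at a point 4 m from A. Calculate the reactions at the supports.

A_x = -65.00 kN, A_y = 25.00 kN, C_y = 80.00 kN

ΣM about A: C_y·4.5 − 30·2 − 75·4 = 0 → C_y = 360/4.5 = 80.00 kN.
ΣF_y = 0: A_y + 80 − 30 − 75 = 0 → A_y = 25.00 kN.
ΣF_x = 0: A_x + 65 = 0 → A_x = -65.00 kN.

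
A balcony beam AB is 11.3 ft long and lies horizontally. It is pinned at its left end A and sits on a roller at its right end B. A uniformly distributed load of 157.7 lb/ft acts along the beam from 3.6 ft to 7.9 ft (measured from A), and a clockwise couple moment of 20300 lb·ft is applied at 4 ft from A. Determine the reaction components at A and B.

Resultant of the distributed load: 157.7 × 4.3 = 678.11 lb at 5.75 ft from A.
ΣM about A: B_y·11.3 − (157.7·4.3)·5.75 − 20300 = 0 → B_y = 24199.1325/11.3 = 2141.52 ≈ 2142 lb.
ΣF_y = 0: A_y + 2141.52 − 157.7·4.3 = 0 → A_y = -1463 lb.
ΣF_x = 0: no horizontal applied forces, so A_x = 0.

A_x = 0, A_y = -1463 lb, B_y = 2142 lb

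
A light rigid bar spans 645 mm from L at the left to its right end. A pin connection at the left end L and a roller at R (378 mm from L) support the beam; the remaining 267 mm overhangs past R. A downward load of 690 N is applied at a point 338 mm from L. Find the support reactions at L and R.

L_x = 0, L_y = 73.02 N, R_y = 617.0 N

Moments about L: R_y·378 − 690·338 = 0 → R_y = 233220/378 = 616.984 ≈ 617.0 N.
ΣF_y = 0: L_y + 616.984 − 690 = 0 → L_y = 73.02 N.
ΣF_x = 0: no horizontal applied forces, so L_x = 0.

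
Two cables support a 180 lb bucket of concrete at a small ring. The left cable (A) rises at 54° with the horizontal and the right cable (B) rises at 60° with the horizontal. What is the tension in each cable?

ΣF_x = 0: −T_A·cos54° + T_B·cos60° = 0 → T_B = 1.17557·T_A.
ΣF_y = 0: T_A·sin54° + T_B·sin60° = 180.
Substitute: T_A·(0.809017 + 1.17557·0.866025) = 180 → T_A = 98.5173 ≈ 98.52 lb.
Then T_B = 1.17557 × 98.5173 = 115.8 lb.

T_A = 98.52 lb, T_B = 115.8 lb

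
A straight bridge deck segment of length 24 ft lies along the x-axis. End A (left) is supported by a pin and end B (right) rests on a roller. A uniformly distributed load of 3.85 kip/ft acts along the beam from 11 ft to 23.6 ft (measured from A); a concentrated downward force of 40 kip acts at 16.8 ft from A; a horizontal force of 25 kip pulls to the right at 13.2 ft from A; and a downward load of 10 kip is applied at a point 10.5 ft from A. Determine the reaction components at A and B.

Resultant of the distributed load: 3.85 × 12.6 = 48.51 kip at 17.3 ft from A.
Taking moments about A: B_y·24 − (3.85·12.6)·17.3 − 40·16.8 − 10·10.5 = 0 → B_y = 1616.223/24 = 67.3426 ≈ 67.34 kip.
ΣF_y = 0: A_y + 67.3426 − 3.85·12.6 − 40 − 10 = 0 → A_y = 31.17 kip.
ΣF_x = 0: A_x + 25 = 0 → A_x = -25.00 kip.

A_x = -25.00 kip, A_y = 31.17 kip, B_y = 67.34 kip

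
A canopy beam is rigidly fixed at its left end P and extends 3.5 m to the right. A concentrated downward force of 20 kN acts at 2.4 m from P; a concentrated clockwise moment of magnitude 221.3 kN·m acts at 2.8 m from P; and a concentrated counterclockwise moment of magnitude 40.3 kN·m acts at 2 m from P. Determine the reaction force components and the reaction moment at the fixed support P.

P_x = 0, P_y = 20.00 kN, M_P = 229.0 kN·m

ΣF_x = 0: P_x = 0.
ΣF_y = 0: P_y − 20 = 0 → P_y = 20.00 kN.
ΣM about P: M_P − 20·2.4 − 221.3 + 40.3 = 0 → M_P = 229.0 kN·m.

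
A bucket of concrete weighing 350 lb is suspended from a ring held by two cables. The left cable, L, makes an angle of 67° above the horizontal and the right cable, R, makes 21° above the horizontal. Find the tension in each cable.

ΣF_x = 0: −T_L·cos67° + T_R·cos21° = 0 → T_R = 0.41853·T_L.
ΣF_y = 0: T_L·sin67° + T_R·sin21° = 350.
Substitute: T_L·(0.920505 + 0.41853·0.358368) = 350 → T_L = 326.952 ≈ 327.0 lb.
Then T_R = 0.41853 × 326.952 = 136.8 lb.

T_L = 327.0 lb, T_R = 136.8 lb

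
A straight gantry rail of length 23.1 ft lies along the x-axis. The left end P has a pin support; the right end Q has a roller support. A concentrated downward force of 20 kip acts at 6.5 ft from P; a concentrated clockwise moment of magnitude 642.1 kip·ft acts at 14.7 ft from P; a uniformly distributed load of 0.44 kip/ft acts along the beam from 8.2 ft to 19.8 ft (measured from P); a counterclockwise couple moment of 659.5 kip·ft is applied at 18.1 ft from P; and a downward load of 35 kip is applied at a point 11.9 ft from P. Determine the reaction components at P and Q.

P_x = 0, P_y = 34.11 kip, Q_y = 26.00 kip

Resultant of the distributed load: 0.44 × 11.6 = 5.104 kip at 14 ft from P.
Taking moments about P: Q_y·23.1 − 20·6.5 − 642.1 − (0.44·11.6)·14 + 659.5 − 35·11.9 = 0 → Q_y = 600.556/23.1 = 25.9981 ≈ 26.00 kip.
ΣF_y = 0: P_y + 25.9981 − 20 − 0.44·11.6 − 35 = 0 → P_y = 34.11 kip.
ΣF_x = 0: no horizontal applied forces, so P_x = 0.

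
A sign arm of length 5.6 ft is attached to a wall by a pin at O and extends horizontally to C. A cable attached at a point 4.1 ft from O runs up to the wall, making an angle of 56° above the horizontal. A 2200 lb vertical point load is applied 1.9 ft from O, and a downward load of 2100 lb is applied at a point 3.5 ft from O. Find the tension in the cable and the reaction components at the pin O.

T = 3392 lb, O_x = 1897 lb, O_y = 1488 lb

ΣM about O: T·sin56°·4.1 − 2200·1.9 − 2100·3.5 = 0 → T = 11530/(4.1·0.829038) = 3392.12 ≈ 3392 lb.
ΣF_x = 0: O_x − T·cos56° = 0 → O_x = 3392.12 × 0.559193 = 1897 lb.
ΣF_y = 0: O_y + T·sin56° − 2200 − 2100 = 0 → O_y = 4300 − 3392.12 × 0.829038 = 1488 lb.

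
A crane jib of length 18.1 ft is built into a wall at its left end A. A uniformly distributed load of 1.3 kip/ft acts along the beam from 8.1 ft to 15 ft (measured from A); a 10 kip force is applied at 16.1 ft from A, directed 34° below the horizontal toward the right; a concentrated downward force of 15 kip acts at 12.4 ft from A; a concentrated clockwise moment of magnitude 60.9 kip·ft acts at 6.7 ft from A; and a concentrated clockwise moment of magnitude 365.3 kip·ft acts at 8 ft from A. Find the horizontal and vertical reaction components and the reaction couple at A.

Resultant of the distributed load: 1.3 × 6.9 = 8.97 kip at 11.55 ft from A.
ΣF_x = 0: A_x + 10·cos34° = 0 → A_x = -8.290 kip.
ΣF_y = 0: A_y − 1.3·6.9 − 10·sin34° − 15 = 0 → A_y = 29.56 kip.
ΣM about A: M_A − (1.3·6.9)·11.55 − 10·sin34°·16.1 − 15·12.4 − 60.9 − 365.3 = 0 → M_A = 805.8 kip·ft.

A_x = -8.290 kip, A_y = 29.56 kip, M_A = 805.8 kip·ft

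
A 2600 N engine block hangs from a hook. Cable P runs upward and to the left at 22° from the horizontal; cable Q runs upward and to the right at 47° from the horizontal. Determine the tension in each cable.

ΣF_x = 0: −T_P·cos22° + T_Q·cos47° = 0 → T_Q = 1.35951·T_P.
ΣF_y = 0: T_P·sin22° + T_Q·sin47° = 2600.
Substitute: T_P·(0.374607 + 1.35951·0.731354) = 2600 → T_P = 1899.35 ≈ 1899 N.
Then T_Q = 1.35951 × 1899.35 = 2582 N.

T_P = 1899 N, T_Q = 2582 N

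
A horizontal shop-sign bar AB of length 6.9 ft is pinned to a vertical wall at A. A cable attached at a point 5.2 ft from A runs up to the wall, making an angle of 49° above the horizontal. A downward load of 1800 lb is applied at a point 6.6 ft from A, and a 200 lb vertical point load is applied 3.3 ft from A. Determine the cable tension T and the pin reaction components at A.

ΣM about A: T·sin49°·5.2 − 1800·6.6 − 200·3.3 = 0 → T = 12540/(5.2·0.75471) = 3195.32 ≈ 3195 lb.
ΣF_x = 0: A_x − T·cos49° = 0 → A_x = 3195.32 × 0.656059 = 2096 lb.
ΣF_y = 0: A_y + T·sin49° − 1800 − 200 = 0 → A_y = 2000 − 3195.32 × 0.75471 = -411.5 lb.

T = 3195 lb, A_x = 2096 lb, A_y = -411.5 lb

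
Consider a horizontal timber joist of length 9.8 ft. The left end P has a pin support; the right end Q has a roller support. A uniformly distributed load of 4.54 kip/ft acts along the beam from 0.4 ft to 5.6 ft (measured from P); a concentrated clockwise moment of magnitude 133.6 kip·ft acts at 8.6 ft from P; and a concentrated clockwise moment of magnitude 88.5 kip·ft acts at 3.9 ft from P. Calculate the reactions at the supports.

Resultant of the distributed load: 4.54 × 5.2 = 23.608 kip at 3 ft from P.
Taking moments about P: Q_y·9.8 − (4.54·5.2)·3 − 133.6 − 88.5 = 0 → Q_y = 292.924/9.8 = 29.8902 ≈ 29.89 kip.
ΣF_y = 0: P_y + 29.8902 − 4.54·5.2 = 0 → P_y = -6.282 kip.
ΣF_x = 0: no horizontal applied forces, so P_x = 0.

P_x = 0, P_y = -6.282 kip, Q_y = 29.89 kip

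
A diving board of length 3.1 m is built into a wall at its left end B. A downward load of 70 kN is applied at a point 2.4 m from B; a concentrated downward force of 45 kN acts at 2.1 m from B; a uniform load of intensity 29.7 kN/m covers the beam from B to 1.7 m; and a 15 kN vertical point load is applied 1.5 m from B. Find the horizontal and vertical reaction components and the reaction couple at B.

B_x = 0, B_y = 180.5 kN, M_B = 327.9 kN·m

Resultant of the distributed load: 29.7 × 1.7 = 50.49 kN at 0.85 m from B.
ΣF_x = 0: B_x = 0.
ΣF_y = 0: B_y − 70 − 45 − 29.7·1.7 − 15 = 0 → B_y = 180.5 kN.
ΣM about B: M_B − 70·2.4 − 45·2.1 − (29.7·1.7)·0.85 − 15·1.5 = 0 → M_B = 327.9 kN·m.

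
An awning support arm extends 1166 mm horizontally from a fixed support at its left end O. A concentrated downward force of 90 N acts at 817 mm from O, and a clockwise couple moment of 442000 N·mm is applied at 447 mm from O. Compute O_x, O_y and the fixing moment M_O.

ΣF_x = 0: O_x = 0.
ΣF_y = 0: O_y − 90 = 0 → O_y = 90.00 N.
ΣM about O: M_O − 90·817 − 442000 = 0 → M_O = 515500 N·mm.

O_x = 0, O_y = 90.00 N, M_O = 515500 N·mm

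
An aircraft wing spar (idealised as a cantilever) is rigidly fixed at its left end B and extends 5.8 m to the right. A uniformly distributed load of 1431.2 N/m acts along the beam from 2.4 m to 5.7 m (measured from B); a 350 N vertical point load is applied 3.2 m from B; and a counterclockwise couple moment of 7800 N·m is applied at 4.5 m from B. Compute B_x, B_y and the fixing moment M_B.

Resultant of the distributed load: 1431.2 × 3.3 = 4722.96 N at 4.05 m from B.
ΣF_x = 0: B_x = 0.
ΣF_y = 0: B_y − 1431.2·3.3 − 350 = 0 → B_y = 5073 N.
ΣM about B: M_B − (1431.2·3.3)·4.05 − 350·3.2 + 7800 = 0 → M_B = 12450 N·m.

B_x = 0, B_y = 5073 N, M_B = 12450 N·m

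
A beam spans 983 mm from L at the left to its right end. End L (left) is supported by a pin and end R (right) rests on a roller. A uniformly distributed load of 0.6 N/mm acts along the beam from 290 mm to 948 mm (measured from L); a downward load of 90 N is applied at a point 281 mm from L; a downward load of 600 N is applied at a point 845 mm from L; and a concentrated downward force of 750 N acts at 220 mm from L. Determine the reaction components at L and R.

Resultant of the distributed load: 0.6 × 658 = 394.8 N at 619 mm from L.
Taking moments about L: R_y·983 − (0.6·658)·619 − 90·281 − 600·845 − 750·220 = 0 → R_y = 941671.2/983 = 957.956 ≈ 958.0 N.
ΣF_y = 0: L_y + 957.956 − 0.6·658 − 90 − 600 − 750 = 0 → L_y = 876.8 N.
ΣF_x = 0: no horizontal applied forces, so L_x = 0.

L_x = 0, L_y = 876.8 N, R_y = 958.0 N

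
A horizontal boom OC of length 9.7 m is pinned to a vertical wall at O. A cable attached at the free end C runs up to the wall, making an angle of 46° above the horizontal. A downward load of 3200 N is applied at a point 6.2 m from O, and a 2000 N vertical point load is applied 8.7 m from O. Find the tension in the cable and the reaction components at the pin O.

T = 5337 N, O_x = 3707 N, O_y = 1361 N

ΣM about O: T·sin46°·9.7 − 3200·6.2 − 2000·8.7 = 0 → T = 37240/(9.7·0.71934) = 5337.08 ≈ 5337 N.
ΣF_x = 0: O_x − T·cos46° = 0 → O_x = 5337.08 × 0.694658 = 3707 N.
ΣF_y = 0: O_y + T·sin46° − 3200 − 2000 = 0 → O_y = 5200 − 5337.08 × 0.71934 = 1361 N.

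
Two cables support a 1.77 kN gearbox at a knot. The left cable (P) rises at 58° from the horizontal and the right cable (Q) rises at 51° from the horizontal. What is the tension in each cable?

T_P = 1.178 kN, T_Q = 0.9920 kN

ΣF_x = 0: −T_P·cos58° + T_Q·cos51° = 0 → T_Q = 0.84205·T_P.
ΣF_y = 0: T_P·sin58° + T_Q·sin51° = 1.77.
Substitute: T_P·(0.848048 + 0.84205·0.777146) = 1.77 → T_P = 1.17808 ≈ 1.178 kN.
Then T_Q = 0.84205 × 1.17808 = 0.9920 kN.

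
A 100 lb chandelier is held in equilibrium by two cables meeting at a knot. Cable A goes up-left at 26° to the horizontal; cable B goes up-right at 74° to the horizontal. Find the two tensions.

ΣF_x = 0: −T_A·cos26° + T_B·cos74° = 0 → T_B = 3.26078·T_A.
ΣF_y = 0: T_A·sin26° + T_B·sin74° = 100.
Substitute: T_A·(0.438371 + 3.26078·0.961262) = 100 → T_A = 27.989 ≈ 27.99 lb.
Then T_B = 3.26078 × 27.989 = 91.27 lb.

T_A = 27.99 lb, T_B = 91.27 lb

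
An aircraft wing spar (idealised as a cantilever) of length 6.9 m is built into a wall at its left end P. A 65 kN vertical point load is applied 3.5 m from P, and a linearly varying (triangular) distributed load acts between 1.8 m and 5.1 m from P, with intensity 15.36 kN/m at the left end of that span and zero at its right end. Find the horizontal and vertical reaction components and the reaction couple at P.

Resultant of the triangular load: ½ × 15.36 × 3.3 = 25.344 kN, acting at 2.9 m from P (one-third of the span from the peak).
ΣF_x = 0: P_x = 0.
ΣF_y = 0: P_y − 65 − ½·15.36·3.3 = 0 → P_y = 90.34 kN.
ΣM about P: M_P − 65·3.5 − (½·15.36·3.3)·2.9 = 0 → M_P = 301.0 kN·m.

P_x = 0, P_y = 90.34 kN, M_P = 301.0 kN·m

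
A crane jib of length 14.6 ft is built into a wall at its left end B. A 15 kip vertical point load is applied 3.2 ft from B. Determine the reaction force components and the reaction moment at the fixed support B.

ΣF_x = 0: B_x = 0.
ΣF_y = 0: B_y − 15 = 0 → B_y = 15.00 kip.
ΣM about B: M_B − 15·3.2 = 0 → M_B = 48.00 kip·ft.

B_x = 0, B_y = 15.00 kip, M_B = 48.00 kip·ft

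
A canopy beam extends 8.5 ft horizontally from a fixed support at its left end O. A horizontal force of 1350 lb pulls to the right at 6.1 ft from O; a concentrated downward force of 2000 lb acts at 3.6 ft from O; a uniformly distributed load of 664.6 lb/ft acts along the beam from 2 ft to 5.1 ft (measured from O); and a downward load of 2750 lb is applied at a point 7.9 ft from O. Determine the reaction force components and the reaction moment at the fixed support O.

Resultant of the distributed load: 664.6 × 3.1 = 2060.26 lb at 3.55 ft from O.
ΣF_x = 0: O_x + 1350 = 0 → O_x = -1350 lb.
ΣF_y = 0: O_y − 2000 − 664.6·3.1 − 2750 = 0 → O_y = 6810 lb.
ΣM about O: M_O − 2000·3.6 − (664.6·3.1)·3.55 − 2750·7.9 = 0 → M_O = 36240 lb·ft.

O_x = -1350 lb, O_y = 6810 lb, M_O = 36240 lb·ft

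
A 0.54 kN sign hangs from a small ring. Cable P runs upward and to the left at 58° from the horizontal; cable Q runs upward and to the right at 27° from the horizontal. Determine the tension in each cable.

ΣF_x = 0: −T_P·cos58° + T_Q·cos27° = 0 → T_Q = 0.594742·T_P.
ΣF_y = 0: T_P·sin58° + T_Q·sin27° = 0.54.
Substitute: T_P·(0.848048 + 0.594742·0.45399) = 0.54 → T_P = 0.482982 ≈ 0.4830 kN.
Then T_Q = 0.594742 × 0.482982 = 0.2872 kN.

T_P = 0.4830 kN, T_Q = 0.2872 kN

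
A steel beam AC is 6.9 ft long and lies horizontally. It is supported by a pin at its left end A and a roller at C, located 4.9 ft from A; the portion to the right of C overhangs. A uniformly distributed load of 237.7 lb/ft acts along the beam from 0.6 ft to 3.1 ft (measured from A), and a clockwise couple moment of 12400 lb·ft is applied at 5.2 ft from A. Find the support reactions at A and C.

A_x = 0, A_y = -2161 lb, C_y = 2755 lb

Resultant of the distributed load: 237.7 × 2.5 = 594.25 lb at 1.85 ft from A.
Taking moments about A: C_y·4.9 − (237.7·2.5)·1.85 − 12400 = 0 → C_y = 13499.3625/4.9 = 2754.97 ≈ 2755 lb.
ΣF_y = 0: A_y + 2754.97 − 237.7·2.5 = 0 → A_y = -2161 lb.
ΣF_x = 0: no horizontal applied forces, so A_x = 0.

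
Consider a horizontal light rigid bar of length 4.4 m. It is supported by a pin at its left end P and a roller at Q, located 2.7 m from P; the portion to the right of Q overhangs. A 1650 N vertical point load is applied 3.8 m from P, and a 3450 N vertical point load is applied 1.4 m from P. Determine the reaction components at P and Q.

Moments about P: Q_y·2.7 − 1650·3.8 − 3450·1.4 = 0 → Q_y = 11100/2.7 = 4111.11 ≈ 4111 N.
ΣF_y = 0: P_y + 4111.11 − 1650 − 3450 = 0 → P_y = 988.9 N.
ΣF_x = 0: no horizontal applied forces, so P_x = 0.

P_x = 0, P_y = 988.9 N, Q_y = 4111 N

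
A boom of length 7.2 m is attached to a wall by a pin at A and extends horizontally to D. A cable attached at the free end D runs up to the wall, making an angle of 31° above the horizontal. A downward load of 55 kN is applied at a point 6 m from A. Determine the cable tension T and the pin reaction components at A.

ΣM about A: T·sin31°·7.2 − 55·6 = 0 → T = 330/(7.2·0.515038) = 88.9902 ≈ 88.99 kN.
ΣF_x = 0: A_x − T·cos31° = 0 → A_x = 88.9902 × 0.857167 = 76.28 kN.
ΣF_y = 0: A_y + T·sin31° − 55 = 0 → A_y = 55 − 88.9902 × 0.515038 = 9.167 kN.

T = 88.99 kN, A_x = 76.28 kN, A_y = 9.167 kN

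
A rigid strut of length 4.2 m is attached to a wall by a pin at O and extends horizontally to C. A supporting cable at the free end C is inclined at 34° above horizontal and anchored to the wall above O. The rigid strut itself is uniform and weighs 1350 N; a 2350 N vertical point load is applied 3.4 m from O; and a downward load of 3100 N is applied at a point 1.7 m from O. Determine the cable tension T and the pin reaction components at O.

T = 6853 N, O_x = 5681 N, O_y = 2968 N

ΣM about O: T·sin34°·4.2 − 1350·2.1 − 2350·3.4 − 3100·1.7 = 0 → T = 16095/(4.2·0.559193) = 6852.99 ≈ 6853 N.
ΣF_x = 0: O_x − T·cos34° = 0 → O_x = 6852.99 × 0.829038 = 5681 N.
ΣF_y = 0: O_y + T·sin34° − 1350 − 2350 − 3100 = 0 → O_y = 6800 − 6852.99 × 0.559193 = 2968 N.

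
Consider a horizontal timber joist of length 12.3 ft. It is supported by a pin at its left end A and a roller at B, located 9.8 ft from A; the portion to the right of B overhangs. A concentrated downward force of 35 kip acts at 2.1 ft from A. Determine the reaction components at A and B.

A_x = 0, A_y = 27.50 kip, B_y = 7.500 kip

ΣM about A: B_y·9.8 − 35·2.1 = 0 → B_y = 73.5/9.8 = 7.500 kip.
ΣF_y = 0: A_y + 7.5 − 35 = 0 → A_y = 27.50 kip.
ΣF_x = 0: no horizontal applied forces, so A_x = 0.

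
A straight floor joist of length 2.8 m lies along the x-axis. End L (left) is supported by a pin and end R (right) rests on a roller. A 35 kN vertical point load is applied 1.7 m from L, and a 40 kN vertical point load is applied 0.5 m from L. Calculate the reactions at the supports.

L_x = 0, L_y = 46.61 kN, R_y = 28.39 kN

Moments about L: R_y·2.8 − 35·1.7 − 40·0.5 = 0 → R_y = 79.5/2.8 = 28.3929 ≈ 28.39 kN.
ΣF_y = 0: L_y + 28.3929 − 35 − 40 = 0 → L_y = 46.61 kN.
ΣF_x = 0: no horizontal applied forces, so L_x = 0.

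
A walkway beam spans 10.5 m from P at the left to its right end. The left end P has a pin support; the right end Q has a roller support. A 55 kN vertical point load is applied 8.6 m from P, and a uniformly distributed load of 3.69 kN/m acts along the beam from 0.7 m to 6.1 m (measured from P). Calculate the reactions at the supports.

P_x = 0, P_y = 23.43 kN, Q_y = 51.50 kN

Resultant of the distributed load: 3.69 × 5.4 = 19.926 kN at 3.4 m from P.
ΣM about P: Q_y·10.5 − 55·8.6 − (3.69·5.4)·3.4 = 0 → Q_y = 540.7484/10.5 = 51.4998 ≈ 51.50 kN.
ΣF_y = 0: P_y + 51.4998 − 55 − 3.69·5.4 = 0 → P_y = 23.43 kN.
ΣF_x = 0: no horizontal applied forces, so P_x = 0.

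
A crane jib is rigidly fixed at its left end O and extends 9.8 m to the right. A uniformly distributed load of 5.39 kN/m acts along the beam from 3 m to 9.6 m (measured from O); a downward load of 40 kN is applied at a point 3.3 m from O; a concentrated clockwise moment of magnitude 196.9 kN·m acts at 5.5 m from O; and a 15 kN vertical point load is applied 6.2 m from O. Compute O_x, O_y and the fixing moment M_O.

Resultant of the distributed load: 5.39 × 6.6 = 35.574 kN at 6.3 m from O.
ΣF_x = 0: O_x = 0.
ΣF_y = 0: O_y − 5.39·6.6 − 40 − 15 = 0 → O_y = 90.57 kN.
ΣM about O: M_O − (5.39·6.6)·6.3 − 40·3.3 − 196.9 − 15·6.2 = 0 → M_O = 646.0 kN·m.

O_x = 0, O_y = 90.57 kN, M_O = 646.0 kN·m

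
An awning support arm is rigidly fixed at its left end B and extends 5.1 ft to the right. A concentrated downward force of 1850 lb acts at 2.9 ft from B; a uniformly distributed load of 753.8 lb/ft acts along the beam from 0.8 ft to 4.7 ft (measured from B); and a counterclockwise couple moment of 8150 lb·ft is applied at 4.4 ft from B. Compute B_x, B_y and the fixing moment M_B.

Resultant of the distributed load: 753.8 × 3.9 = 2939.82 lb at 2.75 ft from B.
ΣF_x = 0: B_x = 0.
ΣF_y = 0: B_y − 1850 − 753.8·3.9 = 0 → B_y = 4790 lb.
ΣM about B: M_B − 1850·2.9 − (753.8·3.9)·2.75 + 8150 = 0 → M_B = 5300 lb·ft.

B_x = 0, B_y = 4790 lb, M_B = 5300 lb·ft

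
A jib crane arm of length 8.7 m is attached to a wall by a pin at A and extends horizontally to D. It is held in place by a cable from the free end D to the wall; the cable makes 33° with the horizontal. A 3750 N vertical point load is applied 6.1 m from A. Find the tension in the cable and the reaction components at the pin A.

T = 4828 N, A_x = 4049 N, A_y = 1121 N

ΣM about A: T·sin33°·8.7 − 3750·6.1 = 0 → T = 22875/(8.7·0.544639) = 4827.62 ≈ 4828 N.
ΣF_x = 0: A_x − T·cos33° = 0 → A_x = 4827.62 × 0.838671 = 4049 N.
ΣF_y = 0: A_y + T·sin33° − 3750 = 0 → A_y = 3750 − 4827.62 × 0.544639 = 1121 N.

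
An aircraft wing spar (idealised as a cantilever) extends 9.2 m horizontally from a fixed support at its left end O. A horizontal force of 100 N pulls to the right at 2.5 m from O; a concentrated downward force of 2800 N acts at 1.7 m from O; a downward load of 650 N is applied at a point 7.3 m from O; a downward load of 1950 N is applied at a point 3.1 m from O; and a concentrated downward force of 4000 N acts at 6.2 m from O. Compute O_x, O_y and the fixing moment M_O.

O_x = -100.0 N, O_y = 9400 N, M_O = 40350 N·m

ΣF_x = 0: O_x + 100 = 0 → O_x = -100.0 N.
ΣF_y = 0: O_y − 2800 − 650 − 1950 − 4000 = 0 → O_y = 9400 N.
ΣM about O: M_O − 2800·1.7 − 650·7.3 − 1950·3.1 − 4000·6.2 = 0 → M_O = 40350 N·m.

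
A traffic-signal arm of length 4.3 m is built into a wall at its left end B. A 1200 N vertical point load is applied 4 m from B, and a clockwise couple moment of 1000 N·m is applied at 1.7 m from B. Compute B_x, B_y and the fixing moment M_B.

ΣF_x = 0: B_x = 0.
ΣF_y = 0: B_y − 1200 = 0 → B_y = 1200 N.
ΣM about B: M_B − 1200·4 − 1000 = 0 → M_B = 5800 N·m.

B_x = 0, B_y = 1200 N, M_B = 5800 N·m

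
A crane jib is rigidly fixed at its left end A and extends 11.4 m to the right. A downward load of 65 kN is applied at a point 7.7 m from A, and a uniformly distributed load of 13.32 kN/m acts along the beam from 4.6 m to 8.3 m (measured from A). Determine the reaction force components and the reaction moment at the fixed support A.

A_x = 0, A_y = 114.3 kN, M_A = 818.4 kN·m

Resultant of the distributed load: 13.32 × 3.7 = 49.284 kN at 6.45 m from A.
ΣF_x = 0: A_x = 0.
ΣF_y = 0: A_y − 65 − 13.32·3.7 = 0 → A_y = 114.3 kN.
ΣM about A: M_A − 65·7.7 − (13.32·3.7)·6.45 = 0 → M_A = 818.4 kN·m.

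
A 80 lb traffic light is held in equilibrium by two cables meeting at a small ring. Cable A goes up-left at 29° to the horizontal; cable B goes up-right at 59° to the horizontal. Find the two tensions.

T_A = 41.23 lb, T_B = 70.01 lb

ΣF_x = 0: −T_A·cos29° + T_B·cos59° = 0 → T_B = 1.69817·T_A.
ΣF_y = 0: T_A·sin29° + T_B·sin59° = 80.
Substitute: T_A·(0.48481 + 1.69817·0.857167) = 80 → T_A = 41.2281 ≈ 41.23 lb.
Then T_B = 1.69817 × 41.2281 = 70.01 lb.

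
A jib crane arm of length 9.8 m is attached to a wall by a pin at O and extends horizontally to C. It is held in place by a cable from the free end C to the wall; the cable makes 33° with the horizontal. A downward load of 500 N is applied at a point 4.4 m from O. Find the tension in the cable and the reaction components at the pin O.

T = 412.2 N, O_x = 345.7 N, O_y = 275.5 N

ΣM about O: T·sin33°·9.8 − 500·4.4 = 0 → T = 2200/(9.8·0.544639) = 412.181 ≈ 412.2 N.
ΣF_x = 0: O_x − T·cos33° = 0 → O_x = 412.181 × 0.838671 = 345.7 N.
ΣF_y = 0: O_y + T·sin33° − 500 = 0 → O_y = 500 − 412.181 × 0.544639 = 275.5 N.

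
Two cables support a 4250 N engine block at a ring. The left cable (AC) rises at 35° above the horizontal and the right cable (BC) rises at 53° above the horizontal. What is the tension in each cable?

ΣF_x = 0: −T_AC·cos35° + T_BC·cos53° = 0 → T_BC = 1.36114·T_AC.
ΣF_y = 0: T_AC·sin35° + T_BC·sin53° = 4250.
Substitute: T_AC·(0.573576 + 1.36114·0.798636) = 4250 → T_AC = 2559.27 ≈ 2559 N.
Then T_BC = 1.36114 × 2559.27 = 3484 N.

T_AC = 2559 N, T_BC = 3484 N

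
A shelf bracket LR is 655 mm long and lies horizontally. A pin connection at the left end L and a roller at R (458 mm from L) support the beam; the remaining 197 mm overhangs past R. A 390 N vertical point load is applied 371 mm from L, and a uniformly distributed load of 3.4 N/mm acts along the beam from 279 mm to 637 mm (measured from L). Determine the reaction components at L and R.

L_x = 0, L_y = 74.08 N, R_y = 1533 N

Resultant of the distributed load: 3.4 × 358 = 1217.2 N at 458 mm from L.
Moments about L: R_y·458 − 390·371 − (3.4·358)·458 = 0 → R_y = 702167.6/458 = 1533.12 ≈ 1533 N.
ΣF_y = 0: L_y + 1533.12 − 390 − 3.4·358 = 0 → L_y = 74.08 N.
ΣF_x = 0: no horizontal applied forces, so L_x = 0.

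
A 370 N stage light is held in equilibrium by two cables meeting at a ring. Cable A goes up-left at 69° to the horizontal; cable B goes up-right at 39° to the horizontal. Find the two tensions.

ΣF_x = 0: −T_A·cos69° + T_B·cos39° = 0 → T_B = 0.461133·T_A.
ΣF_y = 0: T_A·sin69° + T_B·sin39° = 370.
Substitute: T_A·(0.93358 + 0.461133·0.62932) = 370 → T_A = 302.342 ≈ 302.3 N.
Then T_B = 0.461133 × 302.342 = 139.4 N.

T_A = 302.3 N, T_B = 139.4 N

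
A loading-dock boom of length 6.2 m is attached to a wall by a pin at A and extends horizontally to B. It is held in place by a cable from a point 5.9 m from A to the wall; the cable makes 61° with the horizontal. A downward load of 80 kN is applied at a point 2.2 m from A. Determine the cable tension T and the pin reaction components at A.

ΣM about A: T·sin61°·5.9 − 80·2.2 = 0 → T = 176/(5.9·0.87462) = 34.1068 ≈ 34.11 kN.
ΣF_x = 0: A_x − T·cos61° = 0 → A_x = 34.1068 × 0.48481 = 16.54 kN.
ΣF_y = 0: A_y + T·sin61° − 80 = 0 → A_y = 80 − 34.1068 × 0.87462 = 50.17 kN.

T = 34.11 kN, A_x = 16.54 kN, A_y = 50.17 kN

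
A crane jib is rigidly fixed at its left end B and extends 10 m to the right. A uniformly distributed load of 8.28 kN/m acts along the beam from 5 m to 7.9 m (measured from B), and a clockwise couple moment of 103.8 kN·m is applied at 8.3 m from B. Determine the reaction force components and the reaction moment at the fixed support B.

B_x = 0, B_y = 24.01 kN, M_B = 258.7 kN·m

Resultant of the distributed load: 8.28 × 2.9 = 24.012 kN at 6.45 m from B.
ΣF_x = 0: B_x = 0.
ΣF_y = 0: B_y − 8.28·2.9 = 0 → B_y = 24.01 kN.
ΣM about B: M_B − (8.28·2.9)·6.45 − 103.8 = 0 → M_B = 258.7 kN·m.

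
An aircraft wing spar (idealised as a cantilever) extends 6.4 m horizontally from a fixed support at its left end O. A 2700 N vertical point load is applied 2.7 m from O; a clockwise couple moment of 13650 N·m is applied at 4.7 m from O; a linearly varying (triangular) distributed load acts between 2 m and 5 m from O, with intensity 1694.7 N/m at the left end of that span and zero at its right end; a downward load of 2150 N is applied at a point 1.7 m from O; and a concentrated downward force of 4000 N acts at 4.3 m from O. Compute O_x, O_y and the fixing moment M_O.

O_x = 0, O_y = 11390 N, M_O = 49420 N·m

Resultant of the triangular load: ½ × 1694.7 × 3 = 2542.05 N, acting at 3 m from O (one-third of the span from the peak).
ΣF_x = 0: O_x = 0.
ΣF_y = 0: O_y − 2700 − ½·1694.7·3 − 2150 − 4000 = 0 → O_y = 11390 N.
ΣM about O: M_O − 2700·2.7 − 13650 − (½·1694.7·3)·3 − 2150·1.7 − 4000·4.3 = 0 → M_O = 49420 N·m.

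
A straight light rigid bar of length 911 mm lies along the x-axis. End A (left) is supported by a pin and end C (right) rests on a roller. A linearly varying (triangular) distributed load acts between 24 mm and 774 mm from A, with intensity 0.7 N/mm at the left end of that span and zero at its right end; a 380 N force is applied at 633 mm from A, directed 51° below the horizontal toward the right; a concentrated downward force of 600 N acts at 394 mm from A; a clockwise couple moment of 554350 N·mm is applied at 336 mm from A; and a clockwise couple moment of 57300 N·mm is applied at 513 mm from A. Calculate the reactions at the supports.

Resultant of the triangular load: ½ × 0.7 × 750 = 262.5 N, acting at 274 mm from A (one-third of the span from the peak).
ΣM about A: C_y·911 − (½·0.7·750)·274 − 380·sin51°·633 − 600·394 − 554350 − 57300 = 0 → C_y = 1106910/911 = 1215.05 ≈ 1215 N.
ΣF_y = 0: A_y + 1215.05 − ½·0.7·750 − 380·sin51° − 600 = 0 → A_y = -57.23 N.
ΣF_x = 0: A_x + 380·cos51° = 0 → A_x = -239.1 N.

A_x = -239.1 N, A_y = -57.23 N, C_y = 1215 N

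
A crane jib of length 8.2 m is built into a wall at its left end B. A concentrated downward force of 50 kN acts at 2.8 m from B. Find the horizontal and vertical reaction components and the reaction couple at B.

ΣF_x = 0: B_x = 0.
ΣF_y = 0: B_y − 50 = 0 → B_y = 50.00 kN.
ΣM about B: M_B − 50·2.8 = 0 → M_B = 140.0 kN·m.

B_x = 0, B_y = 50.00 kN, M_B = 140.0 kN·m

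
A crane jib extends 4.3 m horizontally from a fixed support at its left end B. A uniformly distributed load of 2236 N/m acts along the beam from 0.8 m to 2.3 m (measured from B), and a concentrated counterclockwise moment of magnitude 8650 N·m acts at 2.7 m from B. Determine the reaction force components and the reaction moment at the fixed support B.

Resultant of the distributed load: 2236 × 1.5 = 3354 N at 1.55 m from B.
ΣF_x = 0: B_x = 0.
ΣF_y = 0: B_y − 2236·1.5 = 0 → B_y = 3354 N.
ΣM about B: M_B − (2236·1.5)·1.55 + 8650 = 0 → M_B = -3451 N·m.

B_x = 0, B_y = 3354 N, M_B = -3451 N·m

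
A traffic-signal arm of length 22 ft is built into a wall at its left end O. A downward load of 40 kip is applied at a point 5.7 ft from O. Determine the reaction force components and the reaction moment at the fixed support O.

ΣF_x = 0: O_x = 0.
ΣF_y = 0: O_y − 40 = 0 → O_y = 40.00 kip.
ΣM about O: M_O − 40·5.7 = 0 → M_O = 228.0 kip·ft.

O_x = 0, O_y = 40.00 kip, M_O = 228.0 kip·ft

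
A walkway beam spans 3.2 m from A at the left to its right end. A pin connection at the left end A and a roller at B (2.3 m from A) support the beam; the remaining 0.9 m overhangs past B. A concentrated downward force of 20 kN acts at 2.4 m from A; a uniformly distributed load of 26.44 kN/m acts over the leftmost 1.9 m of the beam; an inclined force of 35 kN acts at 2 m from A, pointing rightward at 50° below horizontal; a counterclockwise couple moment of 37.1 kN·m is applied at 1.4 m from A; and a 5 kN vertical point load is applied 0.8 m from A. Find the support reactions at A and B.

Resultant of the distributed load: 26.44 × 1.9 = 50.236 kN at 0.95 m from A.
Moments about A: B_y·2.3 − 20·2.4 − (26.44·1.9)·0.95 − 35·sin50°·2 + 37.1 − 5·0.8 = 0 → B_y = 116.247/2.3 = 50.5422 ≈ 50.54 kN.
ΣF_y = 0: A_y + 50.5422 − 20 − 26.44·1.9 − 35·sin50° − 5 = 0 → A_y = 51.51 kN.
ΣF_x = 0: A_x + 35·cos50° = 0 → A_x = -22.50 kN.

A_x = -22.50 kN, A_y = 51.51 kN, B_y = 50.54 kN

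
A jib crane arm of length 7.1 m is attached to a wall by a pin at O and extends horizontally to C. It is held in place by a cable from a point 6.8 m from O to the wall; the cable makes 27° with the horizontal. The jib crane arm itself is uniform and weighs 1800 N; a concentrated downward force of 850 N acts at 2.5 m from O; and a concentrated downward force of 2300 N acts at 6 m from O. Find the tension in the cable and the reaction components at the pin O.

ΣM about O: T·sin27°·6.8 − 1800·3.55 − 850·2.5 − 2300·6 = 0 → T = 22315/(6.8·0.45399) = 7228.39 ≈ 7228 N.
ΣF_x = 0: O_x − T·cos27° = 0 → O_x = 7228.39 × 0.891007 = 6441 N.
ΣF_y = 0: O_y + T·sin27° − 1800 − 850 − 2300 = 0 → O_y = 4950 − 7228.39 × 0.45399 = 1668 N.

T = 7228 N, O_x = 6441 N, O_y = 1668 N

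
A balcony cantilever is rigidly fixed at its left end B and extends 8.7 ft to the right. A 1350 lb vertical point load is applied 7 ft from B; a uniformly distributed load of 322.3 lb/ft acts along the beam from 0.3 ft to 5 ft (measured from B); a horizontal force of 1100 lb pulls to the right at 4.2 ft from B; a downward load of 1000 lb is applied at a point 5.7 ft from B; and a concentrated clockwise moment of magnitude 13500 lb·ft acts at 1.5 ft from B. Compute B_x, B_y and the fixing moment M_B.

Resultant of the distributed load: 322.3 × 4.7 = 1514.81 lb at 2.65 ft from B.
ΣF_x = 0: B_x + 1100 = 0 → B_x = -1100 lb.
ΣF_y = 0: B_y − 1350 − 322.3·4.7 − 1000 = 0 → B_y = 3865 lb.
ΣM about B: M_B − 1350·7 − (322.3·4.7)·2.65 − 1000·5.7 − 13500 = 0 → M_B = 32660 lb·ft.

B_x = -1100 lb, B_y = 3865 lb, M_B = 32660 lb·ft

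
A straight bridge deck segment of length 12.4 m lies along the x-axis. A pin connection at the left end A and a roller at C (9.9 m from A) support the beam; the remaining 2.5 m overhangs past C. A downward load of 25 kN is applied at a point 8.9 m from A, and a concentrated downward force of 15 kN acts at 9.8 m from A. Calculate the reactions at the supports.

Moments about A: C_y·9.9 − 25·8.9 − 15·9.8 = 0 → C_y = 369.5/9.9 = 37.3232 ≈ 37.32 kN.
ΣF_y = 0: A_y + 37.3232 − 25 − 15 = 0 → A_y = 2.677 kN.
ΣF_x = 0: no horizontal applied forces, so A_x = 0.

A_x = 0, A_y = 2.677 kN, C_y = 37.32 kN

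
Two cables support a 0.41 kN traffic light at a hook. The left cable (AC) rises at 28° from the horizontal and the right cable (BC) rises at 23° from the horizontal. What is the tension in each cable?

T_AC = 0.4856 kN, T_BC = 0.4658 kN

ΣF_x = 0: −T_AC·cos28° + T_BC·cos23° = 0 → T_BC = 0.959199·T_AC.
ΣF_y = 0: T_AC·sin28° + T_BC·sin23° = 0.41.
Substitute: T_AC·(0.469472 + 0.959199·0.390731) = 0.41 → T_AC = 0.485632 ≈ 0.4856 kN.
Then T_BC = 0.959199 × 0.485632 = 0.4658 kN.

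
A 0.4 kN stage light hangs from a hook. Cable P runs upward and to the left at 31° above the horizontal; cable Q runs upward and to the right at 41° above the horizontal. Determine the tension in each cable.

ΣF_x = 0: −T_P·cos31° + T_Q·cos41° = 0 → T_Q = 1.13576·T_P.
ΣF_y = 0: T_P·sin31° + T_Q·sin41° = 0.4.
Substitute: T_P·(0.515038 + 1.13576·0.656059) = 0.4 → T_P = 0.317419 ≈ 0.3174 kN.
Then T_Q = 1.13576 × 0.317419 = 0.3605 kN.

T_P = 0.3174 kN, T_Q = 0.3605 kN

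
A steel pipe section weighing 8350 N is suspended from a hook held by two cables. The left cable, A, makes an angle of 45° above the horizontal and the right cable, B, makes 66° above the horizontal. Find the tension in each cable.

ΣF_x = 0: −T_A·cos45° + T_B·cos66° = 0 → T_B = 1.73849·T_A.
ΣF_y = 0: T_A·sin45° + T_B·sin66° = 8350.
Substitute: T_A·(0.707107 + 1.73849·0.913545) = 8350 → T_A = 3637.88 ≈ 3638 N.
Then T_B = 1.73849 × 3637.88 = 6324 N.

T_A = 3638 N, T_B = 6324 N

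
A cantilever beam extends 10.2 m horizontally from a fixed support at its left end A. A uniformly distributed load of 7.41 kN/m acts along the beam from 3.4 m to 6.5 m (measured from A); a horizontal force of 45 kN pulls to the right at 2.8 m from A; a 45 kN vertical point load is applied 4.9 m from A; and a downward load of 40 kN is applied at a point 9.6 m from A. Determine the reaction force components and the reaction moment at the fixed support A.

Resultant of the distributed load: 7.41 × 3.1 = 22.971 kN at 4.95 m from A.
ΣF_x = 0: A_x + 45 = 0 → A_x = -45.00 kN.
ΣF_y = 0: A_y − 7.41·3.1 − 45 − 40 = 0 → A_y = 108.0 kN.
ΣM about A: M_A − (7.41·3.1)·4.95 − 45·4.9 − 40·9.6 = 0 → M_A = 718.2 kN·m.

A_x = -45.00 kN, A_y = 108.0 kN, M_A = 718.2 kN·m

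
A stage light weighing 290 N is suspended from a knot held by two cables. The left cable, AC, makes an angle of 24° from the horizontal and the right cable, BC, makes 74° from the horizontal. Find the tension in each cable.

T_AC = 80.72 N, T_BC = 267.5 N

ΣF_x = 0: −T_AC·cos24° + T_BC·cos74° = 0 → T_BC = 3.3143·T_AC.
ΣF_y = 0: T_AC·sin24° + T_BC·sin74° = 290.
Substitute: T_AC·(0.406737 + 3.3143·0.961262) = 290 → T_AC = 80.7204 ≈ 80.72 N.
Then T_BC = 3.3143 × 80.7204 = 267.5 N.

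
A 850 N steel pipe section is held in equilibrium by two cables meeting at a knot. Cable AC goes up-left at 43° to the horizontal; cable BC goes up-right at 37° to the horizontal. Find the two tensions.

ΣF_x = 0: −T_AC·cos43° + T_BC·cos37° = 0 → T_BC = 0.915754·T_AC.
ΣF_y = 0: T_AC·sin43° + T_BC·sin37° = 850.
Substitute: T_AC·(0.681998 + 0.915754·0.601815) = 850 → T_AC = 689.313 ≈ 689.3 N.
Then T_BC = 0.915754 × 689.313 = 631.2 N.

T_AC = 689.3 N, T_BC = 631.2 N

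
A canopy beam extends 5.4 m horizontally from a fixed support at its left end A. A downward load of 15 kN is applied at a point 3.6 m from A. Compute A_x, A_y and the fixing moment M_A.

ΣF_x = 0: A_x = 0.
ΣF_y = 0: A_y − 15 = 0 → A_y = 15.00 kN.
ΣM about A: M_A − 15·3.6 = 0 → M_A = 54.00 kN·m.

A_x = 0, A_y = 15.00 kN, M_A = 54.00 kN·m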